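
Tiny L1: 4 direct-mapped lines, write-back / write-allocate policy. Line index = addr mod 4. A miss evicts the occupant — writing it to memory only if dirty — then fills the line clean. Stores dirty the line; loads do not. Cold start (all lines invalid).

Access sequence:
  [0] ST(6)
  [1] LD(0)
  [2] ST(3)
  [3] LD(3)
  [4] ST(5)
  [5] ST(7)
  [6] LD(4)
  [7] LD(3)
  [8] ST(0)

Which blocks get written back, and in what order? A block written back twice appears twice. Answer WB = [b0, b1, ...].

  0 | W B6 → L2 miss [D]
  1 | R B0 → L0 miss [-]
  2 | W B3 → L3 miss [D]
  3 | R B3 → L3 hit [D]
  4 | W B5 → L1 miss [D]
  5 | W B7 → L3 miss wb→B3 [D]
  6 | R B4 → L0 miss [-]
  7 | R B3 → L3 miss wb→B7 [-]
  8 | W B0 → L0 miss [D]

WB = [3, 7]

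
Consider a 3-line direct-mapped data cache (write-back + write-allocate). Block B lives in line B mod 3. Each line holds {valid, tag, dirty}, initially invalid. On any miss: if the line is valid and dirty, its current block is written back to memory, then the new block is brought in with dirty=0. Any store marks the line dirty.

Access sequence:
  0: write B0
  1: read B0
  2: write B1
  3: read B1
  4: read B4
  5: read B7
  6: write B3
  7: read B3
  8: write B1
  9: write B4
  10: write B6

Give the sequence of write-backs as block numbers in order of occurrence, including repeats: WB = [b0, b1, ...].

  0 | W B0 → L0 miss [D]
  1 | R B0 → L0 hit [D]
  2 | W B1 → L1 miss [D]
  3 | R B1 → L1 hit [D]
  4 | R B4 → L1 miss wb→B1 [-]
  5 | R B7 → L1 miss [-]
  6 | W B3 → L0 miss wb→B0 [D]
  7 | R B3 → L0 hit [D]
  8 | W B1 → L1 miss [D]
  9 | W B4 → L1 miss wb→B1 [D]
  10 | W B6 → L0 miss wb→B3 [D]

WB = [1, 0, 1, 3]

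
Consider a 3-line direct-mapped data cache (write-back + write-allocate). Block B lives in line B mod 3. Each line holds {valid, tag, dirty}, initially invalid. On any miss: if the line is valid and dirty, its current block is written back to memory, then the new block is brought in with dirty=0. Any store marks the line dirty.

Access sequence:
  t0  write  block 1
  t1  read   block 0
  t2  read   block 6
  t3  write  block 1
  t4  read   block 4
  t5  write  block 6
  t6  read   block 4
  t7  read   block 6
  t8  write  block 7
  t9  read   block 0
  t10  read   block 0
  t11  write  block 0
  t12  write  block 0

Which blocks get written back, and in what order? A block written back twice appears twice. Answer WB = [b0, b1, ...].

  0 | W B1 → L1 miss [D]
  1 | R B0 → L0 miss [-]
  2 | R B6 → L0 miss [-]
  3 | W B1 → L1 hit [D]
  4 | R B4 → L1 miss wb→B1 [-]
  5 | W B6 → L0 hit [D]
  6 | R B4 → L1 hit [-]
  7 | R B6 → L0 hit [D]
  8 | W B7 → L1 miss [D]
  9 | R B0 → L0 miss wb→B6 [-]
  10 | R B0 → L0 hit [-]
  11 | W B0 → L0 hit [D]
  12 | W B0 → L0 hit [D]

WB = [1, 6]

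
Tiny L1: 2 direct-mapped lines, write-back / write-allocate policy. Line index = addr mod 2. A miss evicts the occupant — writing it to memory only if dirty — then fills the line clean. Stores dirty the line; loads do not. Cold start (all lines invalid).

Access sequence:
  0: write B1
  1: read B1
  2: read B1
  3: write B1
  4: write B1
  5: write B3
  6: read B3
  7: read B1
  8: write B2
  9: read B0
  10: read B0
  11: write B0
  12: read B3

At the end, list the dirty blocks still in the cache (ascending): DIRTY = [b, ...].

0: W B1 → L1 miss [D]
1: R B1 → L1 hit [D]
2: R B1 → L1 hit [D]
3: W B1 → L1 hit [D]
4: W B1 → L1 hit [D]
5: W B3 → L1 miss wb→B1 [D]
6: R B3 → L1 hit [D]
7: R B1 → L1 miss wb→B3 [-]
8: W B2 → L0 miss [D]
9: R B0 → L0 miss wb→B2 [-]
10: R B0 → L0 hit [-]
11: W B0 → L0 hit [D]
12: R B3 → L1 miss [-]

DIRTY = [0]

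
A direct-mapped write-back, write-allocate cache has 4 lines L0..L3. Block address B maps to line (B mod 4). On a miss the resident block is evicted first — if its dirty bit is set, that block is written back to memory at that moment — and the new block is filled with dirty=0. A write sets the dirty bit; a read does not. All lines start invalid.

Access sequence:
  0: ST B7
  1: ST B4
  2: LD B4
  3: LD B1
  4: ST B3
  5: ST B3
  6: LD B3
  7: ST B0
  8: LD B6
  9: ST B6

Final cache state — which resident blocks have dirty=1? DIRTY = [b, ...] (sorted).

0: W B7 → L3 miss [D]
1: W B4 → L0 miss [D]
2: R B4 → L0 hit [D]
3: R B1 → L1 miss [-]
4: W B3 → L3 miss wb→B7 [D]
5: W B3 → L3 hit [D]
6: R B3 → L3 hit [D]
7: W B0 → L0 miss wb→B4 [D]
8: R B6 → L2 miss [-]
9: W B6 → L2 hit [D]

DIRTY = [0, 3, 6]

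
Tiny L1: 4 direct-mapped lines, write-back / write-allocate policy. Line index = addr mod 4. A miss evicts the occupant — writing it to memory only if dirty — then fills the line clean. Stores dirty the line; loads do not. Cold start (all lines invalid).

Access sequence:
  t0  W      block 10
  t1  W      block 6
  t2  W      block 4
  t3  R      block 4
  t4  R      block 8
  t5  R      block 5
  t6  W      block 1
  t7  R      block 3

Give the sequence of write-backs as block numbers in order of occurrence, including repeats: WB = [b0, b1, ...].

  0 | W B10 → L2 miss [D]
  1 | W B6 → L2 miss wb→B10 [D]
  2 | W B4 → L0 miss [D]
  3 | R B4 → L0 hit [D]
  4 | R B8 → L0 miss wb→B4 [-]
  5 | R B5 → L1 miss [-]
  6 | W B1 → L1 miss [D]
  7 | R B3 → L3 miss [-]

WB = [10, 4]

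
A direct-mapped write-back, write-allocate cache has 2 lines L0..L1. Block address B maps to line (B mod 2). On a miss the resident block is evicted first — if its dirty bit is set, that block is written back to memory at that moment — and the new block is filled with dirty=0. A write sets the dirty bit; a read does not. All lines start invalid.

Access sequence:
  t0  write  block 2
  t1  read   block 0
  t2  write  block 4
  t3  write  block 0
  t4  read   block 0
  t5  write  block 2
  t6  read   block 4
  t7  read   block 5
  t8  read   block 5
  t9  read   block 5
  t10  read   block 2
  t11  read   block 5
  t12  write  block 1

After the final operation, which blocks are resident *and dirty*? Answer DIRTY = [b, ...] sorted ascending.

DIRTY = [1]

  0 | W B2 → L0 miss [D]
  1 | R B0 → L0 miss wb→B2 [-]
  2 | W B4 → L0 miss [D]
  3 | W B0 → L0 miss wb→B4 [D]
  4 | R B0 → L0 hit [D]
  5 | W B2 → L0 miss wb→B0 [D]
  6 | R B4 → L0 miss wb→B2 [-]
  7 | R B5 → L1 miss [-]
  8 | R B5 → L1 hit [-]
  9 | R B5 → L1 hit [-]
  10 | R B2 → L0 miss [-]
  11 | R B5 → L1 hit [-]
  12 | W B1 → L1 miss [D]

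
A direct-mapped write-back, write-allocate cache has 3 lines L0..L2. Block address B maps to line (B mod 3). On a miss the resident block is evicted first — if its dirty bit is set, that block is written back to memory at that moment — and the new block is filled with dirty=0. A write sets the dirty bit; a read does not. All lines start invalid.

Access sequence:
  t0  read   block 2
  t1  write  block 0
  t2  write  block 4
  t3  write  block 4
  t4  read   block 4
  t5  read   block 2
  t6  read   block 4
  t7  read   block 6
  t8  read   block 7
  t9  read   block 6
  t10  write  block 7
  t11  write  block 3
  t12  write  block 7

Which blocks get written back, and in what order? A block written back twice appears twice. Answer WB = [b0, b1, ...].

WB = [0, 4]

  0 | R B2 → L2 miss [-]
  1 | W B0 → L0 miss [D]
  2 | W B4 → L1 miss [D]
  3 | W B4 → L1 hit [D]
  4 | R B4 → L1 hit [D]
  5 | R B2 → L2 hit [-]
  6 | R B4 → L1 hit [D]
  7 | R B6 → L0 miss wb→B0 [-]
  8 | R B7 → L1 miss wb→B4 [-]
  9 | R B6 → L0 hit [-]
  10 | W B7 → L1 hit [D]
  11 | W B3 → L0 miss [D]
  12 | W B7 → L1 hit [D]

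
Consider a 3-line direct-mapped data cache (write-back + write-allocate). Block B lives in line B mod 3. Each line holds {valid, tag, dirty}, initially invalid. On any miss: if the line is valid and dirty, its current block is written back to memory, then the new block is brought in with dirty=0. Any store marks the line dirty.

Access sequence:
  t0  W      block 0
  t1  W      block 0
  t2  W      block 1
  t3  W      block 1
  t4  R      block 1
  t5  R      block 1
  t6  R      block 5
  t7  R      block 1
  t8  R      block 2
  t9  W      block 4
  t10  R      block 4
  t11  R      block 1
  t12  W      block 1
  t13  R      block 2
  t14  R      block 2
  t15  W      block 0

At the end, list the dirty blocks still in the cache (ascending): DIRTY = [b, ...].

DIRTY = [0, 1]

0: W B0 -> L0 miss  d=D]
1: W B0 -> L0 hit  d=D]
2: W B1 -> L1 miss  d=D]
3: W B1 -> L1 hit  d=D]
4: R B1 -> L1 hit  d=D]
5: R B1 -> L1 hit  d=D]
6: R B5 -> L2 miss  d=-]
7: R B1 -> L1 hit  d=D]
8: R B2 -> L2 miss  d=-]
9: W B4 -> L1 miss wb->B1  d=D]
10: R B4 -> L1 hit  d=D]
11: R B1 -> L1 miss wb->B4  d=-]
12: W B1 -> L1 hit  d=D]
13: R B2 -> L2 hit  d=-]
14: R B2 -> L2 hit  d=-]
15: W B0 -> L0 hit  d=D]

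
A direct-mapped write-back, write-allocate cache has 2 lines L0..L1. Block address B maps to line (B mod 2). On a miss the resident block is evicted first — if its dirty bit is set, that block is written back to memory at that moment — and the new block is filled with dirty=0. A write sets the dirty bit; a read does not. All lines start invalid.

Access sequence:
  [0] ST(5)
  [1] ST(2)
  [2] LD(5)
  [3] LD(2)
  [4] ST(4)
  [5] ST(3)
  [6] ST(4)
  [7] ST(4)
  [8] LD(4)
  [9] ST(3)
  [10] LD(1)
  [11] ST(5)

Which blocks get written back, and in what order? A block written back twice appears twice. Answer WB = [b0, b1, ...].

0: W B5 -> L1 miss  d=D]
1: W B2 -> L0 miss  d=D]
2: R B5 -> L1 hit  d=D]
3: R B2 -> L0 hit  d=D]
4: W B4 -> L0 miss wb->B2  d=D]
5: W B3 -> L1 miss wb->B5  d=D]
6: W B4 -> L0 hit  d=D]
7: W B4 -> L0 hit  d=D]
8: R B4 -> L0 hit  d=D]
9: W B3 -> L1 hit  d=D]
10: R B1 -> L1 miss wb->B3  d=-]
11: W B5 -> L1 miss  d=D]

WB = [2, 5, 3]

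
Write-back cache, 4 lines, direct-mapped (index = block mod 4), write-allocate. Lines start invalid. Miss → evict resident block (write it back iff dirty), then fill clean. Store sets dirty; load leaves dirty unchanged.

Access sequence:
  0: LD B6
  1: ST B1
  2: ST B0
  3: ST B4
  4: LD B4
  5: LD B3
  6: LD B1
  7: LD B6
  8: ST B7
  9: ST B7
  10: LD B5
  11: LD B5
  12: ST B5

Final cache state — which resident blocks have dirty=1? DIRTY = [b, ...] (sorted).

0: R B6 -> L2 miss  d=-]
1: W B1 -> L1 miss  d=D]
2: W B0 -> L0 miss  d=D]
3: W B4 -> L0 miss wb->B0  d=D]
4: R B4 -> L0 hit  d=D]
5: R B3 -> L3 miss  d=-]
6: R B1 -> L1 hit  d=D]
7: R B6 -> L2 hit  d=-]
8: W B7 -> L3 miss  d=D]
9: W B7 -> L3 hit  d=D]
10: R B5 -> L1 miss wb->B1  d=-]
11: R B5 -> L1 hit  d=-]
12: W B5 -> L1 hit  d=D]

DIRTY = [4, 5, 7]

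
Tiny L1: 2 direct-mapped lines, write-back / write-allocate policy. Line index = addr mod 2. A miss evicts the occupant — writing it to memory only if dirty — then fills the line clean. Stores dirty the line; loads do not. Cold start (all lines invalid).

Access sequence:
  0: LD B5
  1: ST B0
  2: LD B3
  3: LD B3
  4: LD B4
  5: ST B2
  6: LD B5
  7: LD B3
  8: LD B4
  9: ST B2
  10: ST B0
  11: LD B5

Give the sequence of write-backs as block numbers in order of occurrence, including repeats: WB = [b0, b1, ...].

WB = [0, 2, 2]

0: R B5 → L1 miss [-]
1: W B0 → L0 miss [D]
2: R B3 → L1 miss [-]
3: R B3 → L1 hit [-]
4: R B4 → L0 miss wb→B0 [-]
5: W B2 → L0 miss [D]
6: R B5 → L1 miss [-]
7: R B3 → L1 miss [-]
8: R B4 → L0 miss wb→B2 [-]
9: W B2 → L0 miss [D]
10: W B0 → L0 miss wb→B2 [D]
11: R B5 → L1 miss [-]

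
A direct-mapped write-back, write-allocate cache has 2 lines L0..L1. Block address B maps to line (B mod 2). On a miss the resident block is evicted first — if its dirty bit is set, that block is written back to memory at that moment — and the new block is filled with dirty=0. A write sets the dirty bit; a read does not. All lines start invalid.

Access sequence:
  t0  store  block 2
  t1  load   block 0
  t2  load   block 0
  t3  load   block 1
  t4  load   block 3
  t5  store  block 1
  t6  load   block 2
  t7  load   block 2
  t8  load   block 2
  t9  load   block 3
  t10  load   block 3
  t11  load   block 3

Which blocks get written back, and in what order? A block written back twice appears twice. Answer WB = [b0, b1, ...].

WB = [2, 1]

0: W B2 → L0 miss [D]
1: R B0 → L0 miss wb→B2 [-]
2: R B0 → L0 hit [-]
3: R B1 → L1 miss [-]
4: R B3 → L1 miss [-]
5: W B1 → L1 miss [D]
6: R B2 → L0 miss [-]
7: R B2 → L0 hit [-]
8: R B2 → L0 hit [-]
9: R B3 → L1 miss wb→B1 [-]
10: R B3 → L1 hit [-]
11: R B3 → L1 hit [-]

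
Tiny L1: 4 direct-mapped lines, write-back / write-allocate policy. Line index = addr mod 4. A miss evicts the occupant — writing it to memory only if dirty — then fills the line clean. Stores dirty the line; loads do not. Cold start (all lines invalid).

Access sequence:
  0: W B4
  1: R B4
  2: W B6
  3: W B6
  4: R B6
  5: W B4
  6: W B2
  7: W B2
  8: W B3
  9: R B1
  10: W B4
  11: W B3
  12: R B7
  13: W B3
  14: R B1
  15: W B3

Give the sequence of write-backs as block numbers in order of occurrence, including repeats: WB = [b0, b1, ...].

WB = [6, 3]

  0 | W B4 → L0 miss [D]
  1 | R B4 → L0 hit [D]
  2 | W B6 → L2 miss [D]
  3 | W B6 → L2 hit [D]
  4 | R B6 → L2 hit [D]
  5 | W B4 → L0 hit [D]
  6 | W B2 → L2 miss wb→B6 [D]
  7 | W B2 → L2 hit [D]
  8 | W B3 → L3 miss [D]
  9 | R B1 → L1 miss [-]
  10 | W B4 → L0 hit [D]
  11 | W B3 → L3 hit [D]
  12 | R B7 → L3 miss wb→B3 [-]
  13 | W B3 → L3 miss [D]
  14 | R B1 → L1 hit [-]
  15 | W B3 → L3 hit [D]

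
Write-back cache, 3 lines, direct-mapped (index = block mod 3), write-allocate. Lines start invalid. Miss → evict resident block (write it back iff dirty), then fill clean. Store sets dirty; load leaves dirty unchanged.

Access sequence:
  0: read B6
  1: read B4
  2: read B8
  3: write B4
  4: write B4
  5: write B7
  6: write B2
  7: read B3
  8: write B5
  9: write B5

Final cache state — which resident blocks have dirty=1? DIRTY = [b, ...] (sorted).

DIRTY = [5, 7]

0: R B6 -> L0 miss  d=-]
1: R B4 -> L1 miss  d=-]
2: R B8 -> L2 miss  d=-]
3: W B4 -> L1 hit  d=D]
4: W B4 -> L1 hit  d=D]
5: W B7 -> L1 miss wb->B4  d=D]
6: W B2 -> L2 miss  d=D]
7: R B3 -> L0 miss  d=-]
8: W B5 -> L2 miss wb->B2  d=D]
9: W B5 -> L2 hit  d=D]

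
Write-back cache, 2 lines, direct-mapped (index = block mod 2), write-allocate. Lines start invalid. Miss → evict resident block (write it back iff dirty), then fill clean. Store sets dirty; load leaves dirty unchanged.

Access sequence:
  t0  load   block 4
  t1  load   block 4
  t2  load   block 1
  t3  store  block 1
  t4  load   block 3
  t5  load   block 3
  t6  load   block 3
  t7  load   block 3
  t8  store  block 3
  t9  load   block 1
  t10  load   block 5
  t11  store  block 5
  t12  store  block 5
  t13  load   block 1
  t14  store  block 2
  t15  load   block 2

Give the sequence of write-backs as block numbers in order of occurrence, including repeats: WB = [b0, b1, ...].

WB = [1, 3, 5]

0: R B4 → L0 miss [-]
1: R B4 → L0 hit [-]
2: R B1 → L1 miss [-]
3: W B1 → L1 hit [D]
4: R B3 → L1 miss wb→B1 [-]
5: R B3 → L1 hit [-]
6: R B3 → L1 hit [-]
7: R B3 → L1 hit [-]
8: W B3 → L1 hit [D]
9: R B1 → L1 miss wb→B3 [-]
10: R B5 → L1 miss [-]
11: W B5 → L1 hit [D]
12: W B5 → L1 hit [D]
13: R B1 → L1 miss wb→B5 [-]
14: W B2 → L0 miss [D]
15: R B2 → L0 hit [D]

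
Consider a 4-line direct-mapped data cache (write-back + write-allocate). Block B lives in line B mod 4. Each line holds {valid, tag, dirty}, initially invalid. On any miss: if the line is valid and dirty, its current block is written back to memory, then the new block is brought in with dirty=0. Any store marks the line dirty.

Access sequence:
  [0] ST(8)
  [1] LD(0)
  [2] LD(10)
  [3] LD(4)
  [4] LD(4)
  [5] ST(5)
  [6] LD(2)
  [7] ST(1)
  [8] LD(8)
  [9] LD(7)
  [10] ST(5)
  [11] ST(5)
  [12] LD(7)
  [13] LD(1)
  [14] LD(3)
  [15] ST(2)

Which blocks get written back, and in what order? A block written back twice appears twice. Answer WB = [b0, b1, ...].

WB = [8, 5, 1, 5]

  0 | W B8 → L0 miss [D]
  1 | R B0 → L0 miss wb→B8 [-]
  2 | R B10 → L2 miss [-]
  3 | R B4 → L0 miss [-]
  4 | R B4 → L0 hit [-]
  5 | W B5 → L1 miss [D]
  6 | R B2 → L2 miss [-]
  7 | W B1 → L1 miss wb→B5 [D]
  8 | R B8 → L0 miss [-]
  9 | R B7 → L3 miss [-]
  10 | W B5 → L1 miss wb→B1 [D]
  11 | W B5 → L1 hit [D]
  12 | R B7 → L3 hit [-]
  13 | R B1 → L1 miss wb→B5 [-]
  14 | R B3 → L3 miss [-]
  15 | W B2 → L2 hit [D]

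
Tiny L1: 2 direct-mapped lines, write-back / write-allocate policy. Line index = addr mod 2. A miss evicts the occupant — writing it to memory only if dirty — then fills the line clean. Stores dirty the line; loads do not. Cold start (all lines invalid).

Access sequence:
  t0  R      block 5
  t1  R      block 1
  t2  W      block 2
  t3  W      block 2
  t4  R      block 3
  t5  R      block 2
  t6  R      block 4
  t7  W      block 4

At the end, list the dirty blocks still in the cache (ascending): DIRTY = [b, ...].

DIRTY = [4]

0: R B5 -> L1 miss  d=-]
1: R B1 -> L1 miss  d=-]
2: W B2 -> L0 miss  d=D]
3: W B2 -> L0 hit  d=D]
4: R B3 -> L1 miss  d=-]
5: R B2 -> L0 hit  d=D]
6: R B4 -> L0 miss wb->B2  d=-]
7: W B4 -> L0 hit  d=D]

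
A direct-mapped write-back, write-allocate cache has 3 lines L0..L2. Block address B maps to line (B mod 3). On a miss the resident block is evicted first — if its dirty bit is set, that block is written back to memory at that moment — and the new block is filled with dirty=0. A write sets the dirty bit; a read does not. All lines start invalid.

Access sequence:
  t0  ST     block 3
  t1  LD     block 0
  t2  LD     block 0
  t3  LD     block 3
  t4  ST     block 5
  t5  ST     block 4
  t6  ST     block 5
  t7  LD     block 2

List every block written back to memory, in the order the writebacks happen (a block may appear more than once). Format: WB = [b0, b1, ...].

  0 | W B3 → L0 miss [D]
  1 | R B0 → L0 miss wb→B3 [-]
  2 | R B0 → L0 hit [-]
  3 | R B3 → L0 miss [-]
  4 | W B5 → L2 miss [D]
  5 | W B4 → L1 miss [D]
  6 | W B5 → L2 hit [D]
  7 | R B2 → L2 miss wb→B5 [-]

WB = [3, 5]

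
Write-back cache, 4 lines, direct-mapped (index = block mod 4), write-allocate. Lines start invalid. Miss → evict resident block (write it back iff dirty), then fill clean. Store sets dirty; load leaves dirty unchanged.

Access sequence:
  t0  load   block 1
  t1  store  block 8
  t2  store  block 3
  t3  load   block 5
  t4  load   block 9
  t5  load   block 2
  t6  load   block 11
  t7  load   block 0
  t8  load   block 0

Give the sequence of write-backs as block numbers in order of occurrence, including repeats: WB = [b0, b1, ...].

0: R B1 → L1 miss [-]
1: W B8 → L0 miss [D]
2: W B3 → L3 miss [D]
3: R B5 → L1 miss [-]
4: R B9 → L1 miss [-]
5: R B2 → L2 miss [-]
6: R B11 → L3 miss wb→B3 [-]
7: R B0 → L0 miss wb→B8 [-]
8: R B0 → L0 hit [-]

WB = [3, 8]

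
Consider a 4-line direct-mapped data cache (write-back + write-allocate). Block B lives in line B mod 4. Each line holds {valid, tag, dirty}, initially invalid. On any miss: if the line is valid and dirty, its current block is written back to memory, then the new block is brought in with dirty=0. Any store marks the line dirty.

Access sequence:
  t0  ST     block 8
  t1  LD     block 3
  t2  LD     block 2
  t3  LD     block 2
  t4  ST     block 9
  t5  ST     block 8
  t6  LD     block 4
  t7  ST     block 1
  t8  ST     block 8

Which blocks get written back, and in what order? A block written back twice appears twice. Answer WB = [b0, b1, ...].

WB = [8, 9]

  0 | W B8 → L0 miss [D]
  1 | R B3 → L3 miss [-]
  2 | R B2 → L2 miss [-]
  3 | R B2 → L2 hit [-]
  4 | W B9 → L1 miss [D]
  5 | W B8 → L0 hit [D]
  6 | R B4 → L0 miss wb→B8 [-]
  7 | W B1 → L1 miss wb→B9 [D]
  8 | W B8 → L0 miss [D]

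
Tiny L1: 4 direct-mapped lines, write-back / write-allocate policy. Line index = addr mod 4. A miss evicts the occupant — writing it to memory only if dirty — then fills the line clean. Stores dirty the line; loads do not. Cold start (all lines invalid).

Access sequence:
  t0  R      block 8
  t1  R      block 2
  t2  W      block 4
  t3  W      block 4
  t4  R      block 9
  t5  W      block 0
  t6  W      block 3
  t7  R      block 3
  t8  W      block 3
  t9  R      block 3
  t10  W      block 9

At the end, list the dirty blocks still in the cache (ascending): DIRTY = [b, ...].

DIRTY = [0, 3, 9]

0: R B8 → L0 miss [-]
1: R B2 → L2 miss [-]
2: W B4 → L0 miss [D]
3: W B4 → L0 hit [D]
4: R B9 → L1 miss [-]
5: W B0 → L0 miss wb→B4 [D]
6: W B3 → L3 miss [D]
7: R B3 → L3 hit [D]
8: W B3 → L3 hit [D]
9: R B3 → L3 hit [D]
10: W B9 → L1 hit [D]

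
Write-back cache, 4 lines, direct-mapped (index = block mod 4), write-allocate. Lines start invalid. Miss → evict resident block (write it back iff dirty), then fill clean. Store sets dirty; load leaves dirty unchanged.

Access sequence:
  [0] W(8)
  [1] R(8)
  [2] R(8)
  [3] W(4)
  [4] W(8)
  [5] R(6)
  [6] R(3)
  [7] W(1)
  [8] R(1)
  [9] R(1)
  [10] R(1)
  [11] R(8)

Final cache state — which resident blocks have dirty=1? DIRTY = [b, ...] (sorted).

DIRTY = [1, 8]

0: W B8 -> L0 miss  d=D]
1: R B8 -> L0 hit  d=D]
2: R B8 -> L0 hit  d=D]
3: W B4 -> L0 miss wb->B8  d=D]
4: W B8 -> L0 miss wb->B4  d=D]
5: R B6 -> L2 miss  d=-]
6: R B3 -> L3 miss  d=-]
7: W B1 -> L1 miss  d=D]
8: R B1 -> L1 hit  d=D]
9: R B1 -> L1 hit  d=D]
10: R B1 -> L1 hit  d=D]
11: R B8 -> L0 hit  d=D]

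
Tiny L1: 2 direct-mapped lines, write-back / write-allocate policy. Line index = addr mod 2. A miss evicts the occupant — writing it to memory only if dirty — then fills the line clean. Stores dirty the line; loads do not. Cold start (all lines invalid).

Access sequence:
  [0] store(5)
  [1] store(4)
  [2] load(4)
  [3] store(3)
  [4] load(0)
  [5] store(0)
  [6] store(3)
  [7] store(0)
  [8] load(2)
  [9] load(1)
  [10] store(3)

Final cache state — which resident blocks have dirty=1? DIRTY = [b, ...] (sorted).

0: W B5 -> L1 miss  d=D]
1: W B4 -> L0 miss  d=D]
2: R B4 -> L0 hit  d=D]
3: W B3 -> L1 miss wb->B5  d=D]
4: R B0 -> L0 miss wb->B4  d=-]
5: W B0 -> L0 hit  d=D]
6: W B3 -> L1 hit  d=D]
7: W B0 -> L0 hit  d=D]
8: R B2 -> L0 miss wb->B0  d=-]
9: R B1 -> L1 miss wb->B3  d=-]
10: W B3 -> L1 miss  d=D]

DIRTY = [3]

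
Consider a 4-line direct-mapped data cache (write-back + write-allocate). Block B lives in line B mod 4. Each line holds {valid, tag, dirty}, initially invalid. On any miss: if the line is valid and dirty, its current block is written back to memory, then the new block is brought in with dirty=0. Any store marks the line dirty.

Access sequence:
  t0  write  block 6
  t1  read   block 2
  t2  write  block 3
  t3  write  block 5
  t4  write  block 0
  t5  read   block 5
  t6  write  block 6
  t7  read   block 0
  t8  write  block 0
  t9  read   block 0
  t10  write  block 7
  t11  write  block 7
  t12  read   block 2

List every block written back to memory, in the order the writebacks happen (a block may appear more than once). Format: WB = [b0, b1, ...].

0: W B6 -> L2 miss  d=D]
1: R B2 -> L2 miss wb->B6  d=-]
2: W B3 -> L3 miss  d=D]
3: W B5 -> L1 miss  d=D]
4: W B0 -> L0 miss  d=D]
5: R B5 -> L1 hit  d=D]
6: W B6 -> L2 miss  d=D]
7: R B0 -> L0 hit  d=D]
8: W B0 -> L0 hit  d=D]
9: R B0 -> L0 hit  d=D]
10: W B7 -> L3 miss wb->B3  d=D]
11: W B7 -> L3 hit  d=D]
12: R B2 -> L2 miss wb->B6  d=-]

WB = [6, 3, 6]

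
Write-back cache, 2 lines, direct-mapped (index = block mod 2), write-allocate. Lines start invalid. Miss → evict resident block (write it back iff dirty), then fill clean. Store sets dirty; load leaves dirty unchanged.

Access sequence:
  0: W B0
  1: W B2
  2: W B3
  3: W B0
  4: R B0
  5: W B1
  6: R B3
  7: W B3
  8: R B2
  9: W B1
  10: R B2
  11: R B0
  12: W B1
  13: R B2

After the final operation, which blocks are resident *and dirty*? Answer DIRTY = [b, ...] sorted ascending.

  0 | W B0 → L0 miss [D]
  1 | W B2 → L0 miss wb→B0 [D]
  2 | W B3 → L1 miss [D]
  3 | W B0 → L0 miss wb→B2 [D]
  4 | R B0 → L0 hit [D]
  5 | W B1 → L1 miss wb→B3 [D]
  6 | R B3 → L1 miss wb→B1 [-]
  7 | W B3 → L1 hit [D]
  8 | R B2 → L0 miss wb→B0 [-]
  9 | W B1 → L1 miss wb→B3 [D]
  10 | R B2 → L0 hit [-]
  11 | R B0 → L0 miss [-]
  12 | W B1 → L1 hit [D]
  13 | R B2 → L0 miss [-]

DIRTY = [1]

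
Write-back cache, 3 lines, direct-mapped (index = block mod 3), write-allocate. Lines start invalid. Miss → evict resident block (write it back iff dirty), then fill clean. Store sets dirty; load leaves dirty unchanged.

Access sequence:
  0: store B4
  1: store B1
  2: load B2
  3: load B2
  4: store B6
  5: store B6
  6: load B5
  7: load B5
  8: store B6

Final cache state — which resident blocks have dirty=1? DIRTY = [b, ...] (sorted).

DIRTY = [1, 6]

0: W B4 → L1 miss [D]
1: W B1 → L1 miss wb→B4 [D]
2: R B2 → L2 miss [-]
3: R B2 → L2 hit [-]
4: W B6 → L0 miss [D]
5: W B6 → L0 hit [D]
6: R B5 → L2 miss [-]
7: R B5 → L2 hit [-]
8: W B6 → L0 hit [D]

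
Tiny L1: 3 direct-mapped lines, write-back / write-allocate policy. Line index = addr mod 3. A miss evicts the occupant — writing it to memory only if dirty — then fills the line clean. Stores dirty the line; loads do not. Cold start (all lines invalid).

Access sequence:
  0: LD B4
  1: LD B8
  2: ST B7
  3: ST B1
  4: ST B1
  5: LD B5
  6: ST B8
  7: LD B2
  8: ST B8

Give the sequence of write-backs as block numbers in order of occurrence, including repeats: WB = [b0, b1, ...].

0: R B4 → L1 miss [-]
1: R B8 → L2 miss [-]
2: W B7 → L1 miss [D]
3: W B1 → L1 miss wb→B7 [D]
4: W B1 → L1 hit [D]
5: R B5 → L2 miss [-]
6: W B8 → L2 miss [D]
7: R B2 → L2 miss wb→B8 [-]
8: W B8 → L2 miss [D]

WB = [7, 8]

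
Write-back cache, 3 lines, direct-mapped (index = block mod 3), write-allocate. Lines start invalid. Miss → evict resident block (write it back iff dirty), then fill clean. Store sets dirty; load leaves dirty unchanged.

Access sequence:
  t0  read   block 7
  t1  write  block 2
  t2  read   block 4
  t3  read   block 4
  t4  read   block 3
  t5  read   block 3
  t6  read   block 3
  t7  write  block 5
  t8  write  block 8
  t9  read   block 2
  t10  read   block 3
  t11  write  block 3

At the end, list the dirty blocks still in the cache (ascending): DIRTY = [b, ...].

DIRTY = [3]

  0 | R B7 → L1 miss [-]
  1 | W B2 → L2 miss [D]
  2 | R B4 → L1 miss [-]
  3 | R B4 → L1 hit [-]
  4 | R B3 → L0 miss [-]
  5 | R B3 → L0 hit [-]
  6 | R B3 → L0 hit [-]
  7 | W B5 → L2 miss wb→B2 [D]
  8 | W B8 → L2 miss wb→B5 [D]
  9 | R B2 → L2 miss wb→B8 [-]
  10 | R B3 → L0 hit [-]
  11 | W B3 → L0 hit [D]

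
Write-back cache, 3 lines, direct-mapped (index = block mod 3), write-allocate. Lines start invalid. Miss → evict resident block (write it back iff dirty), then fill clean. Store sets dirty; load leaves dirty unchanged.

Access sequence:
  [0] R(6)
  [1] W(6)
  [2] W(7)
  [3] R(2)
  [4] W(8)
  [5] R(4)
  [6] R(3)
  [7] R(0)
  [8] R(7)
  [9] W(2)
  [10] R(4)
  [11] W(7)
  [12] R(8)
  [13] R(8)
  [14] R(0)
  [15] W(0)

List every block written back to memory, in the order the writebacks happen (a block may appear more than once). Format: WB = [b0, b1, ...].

  0 | R B6 → L0 miss [-]
  1 | W B6 → L0 hit [D]
  2 | W B7 → L1 miss [D]
  3 | R B2 → L2 miss [-]
  4 | W B8 → L2 miss [D]
  5 | R B4 → L1 miss wb→B7 [-]
  6 | R B3 → L0 miss wb→B6 [-]
  7 | R B0 → L0 miss [-]
  8 | R B7 → L1 miss [-]
  9 | W B2 → L2 miss wb→B8 [D]
  10 | R B4 → L1 miss [-]
  11 | W B7 → L1 miss [D]
  12 | R B8 → L2 miss wb→B2 [-]
  13 | R B8 → L2 hit [-]
  14 | R B0 → L0 hit [-]
  15 | W B0 → L0 hit [D]

WB = [7, 6, 8, 2]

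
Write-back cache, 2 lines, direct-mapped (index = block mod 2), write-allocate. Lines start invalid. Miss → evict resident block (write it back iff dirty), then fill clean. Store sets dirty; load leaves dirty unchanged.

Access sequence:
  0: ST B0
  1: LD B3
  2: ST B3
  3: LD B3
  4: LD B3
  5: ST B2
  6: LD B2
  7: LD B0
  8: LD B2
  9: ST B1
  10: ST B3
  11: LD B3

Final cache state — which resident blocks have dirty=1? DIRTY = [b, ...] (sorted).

DIRTY = [3]

0: W B0 -> L0 miss  d=D]
1: R B3 -> L1 miss  d=-]
2: W B3 -> L1 hit  d=D]
3: R B3 -> L1 hit  d=D]
4: R B3 -> L1 hit  d=D]
5: W B2 -> L0 miss wb->B0  d=D]
6: R B2 -> L0 hit  d=D]
7: R B0 -> L0 miss wb->B2  d=-]
8: R B2 -> L0 miss  d=-]
9: W B1 -> L1 miss wb->B3  d=D]
10: W B3 -> L1 miss wb->B1  d=D]
11: R B3 -> L1 hit  d=D]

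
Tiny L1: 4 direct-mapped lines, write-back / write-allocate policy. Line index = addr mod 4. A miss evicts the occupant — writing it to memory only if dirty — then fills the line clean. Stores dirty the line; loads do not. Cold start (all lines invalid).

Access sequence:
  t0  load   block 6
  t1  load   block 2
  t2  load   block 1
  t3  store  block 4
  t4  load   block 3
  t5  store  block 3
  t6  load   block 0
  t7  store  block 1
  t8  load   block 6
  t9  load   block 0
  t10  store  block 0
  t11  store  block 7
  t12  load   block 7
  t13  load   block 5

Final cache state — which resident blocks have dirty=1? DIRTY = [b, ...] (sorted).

DIRTY = [0, 7]

  0 | R B6 → L2 miss [-]
  1 | R B2 → L2 miss [-]
  2 | R B1 → L1 miss [-]
  3 | W B4 → L0 miss [D]
  4 | R B3 → L3 miss [-]
  5 | W B3 → L3 hit [D]
  6 | R B0 → L0 miss wb→B4 [-]
  7 | W B1 → L1 hit [D]
  8 | R B6 → L2 miss [-]
  9 | R B0 → L0 hit [-]
  10 | W B0 → L0 hit [D]
  11 | W B7 → L3 miss wb→B3 [D]
  12 | R B7 → L3 hit [D]
  13 | R B5 → L1 miss wb→B1 [-]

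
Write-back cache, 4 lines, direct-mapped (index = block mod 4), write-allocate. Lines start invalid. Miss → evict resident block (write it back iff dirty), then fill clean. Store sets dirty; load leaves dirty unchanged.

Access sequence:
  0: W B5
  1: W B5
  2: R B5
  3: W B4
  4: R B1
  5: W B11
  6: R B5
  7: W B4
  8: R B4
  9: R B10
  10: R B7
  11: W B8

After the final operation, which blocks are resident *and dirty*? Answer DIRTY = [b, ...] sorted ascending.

DIRTY = [8]

0: W B5 → L1 miss [D]
1: W B5 → L1 hit [D]
2: R B5 → L1 hit [D]
3: W B4 → L0 miss [D]
4: R B1 → L1 miss wb→B5 [-]
5: W B11 → L3 miss [D]
6: R B5 → L1 miss [-]
7: W B4 → L0 hit [D]
8: R B4 → L0 hit [D]
9: R B10 → L2 miss [-]
10: R B7 → L3 miss wb→B11 [-]
11: W B8 → L0 miss wb→B4 [D]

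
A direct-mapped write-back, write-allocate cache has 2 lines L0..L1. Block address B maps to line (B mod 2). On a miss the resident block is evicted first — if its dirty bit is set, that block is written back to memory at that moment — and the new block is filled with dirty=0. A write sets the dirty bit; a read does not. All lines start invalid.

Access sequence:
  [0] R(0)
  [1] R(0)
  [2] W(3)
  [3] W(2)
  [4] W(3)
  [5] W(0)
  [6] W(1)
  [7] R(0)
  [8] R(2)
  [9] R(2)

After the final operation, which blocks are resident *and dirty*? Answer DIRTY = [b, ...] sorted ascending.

DIRTY = [1]

0: R B0 → L0 miss [-]
1: R B0 → L0 hit [-]
2: W B3 → L1 miss [D]
3: W B2 → L0 miss [D]
4: W B3 → L1 hit [D]
5: W B0 → L0 miss wb→B2 [D]
6: W B1 → L1 miss wb→B3 [D]
7: R B0 → L0 hit [D]
8: R B2 → L0 miss wb→B0 [-]
9: R B2 → L0 hit [-]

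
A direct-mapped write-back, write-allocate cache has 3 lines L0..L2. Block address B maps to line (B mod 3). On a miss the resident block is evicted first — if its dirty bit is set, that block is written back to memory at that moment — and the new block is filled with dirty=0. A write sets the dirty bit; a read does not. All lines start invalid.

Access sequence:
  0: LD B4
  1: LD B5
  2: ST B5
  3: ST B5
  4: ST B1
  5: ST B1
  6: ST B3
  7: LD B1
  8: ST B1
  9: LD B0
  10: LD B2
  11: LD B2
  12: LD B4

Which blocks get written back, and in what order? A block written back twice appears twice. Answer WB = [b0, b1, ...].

WB = [3, 5, 1]

0: R B4 -> L1 miss  d=-]
1: R B5 -> L2 miss  d=-]
2: W B5 -> L2 hit  d=D]
3: W B5 -> L2 hit  d=D]
4: W B1 -> L1 miss  d=D]
5: W B1 -> L1 hit  d=D]
6: W B3 -> L0 miss  d=D]
7: R B1 -> L1 hit  d=D]
8: W B1 -> L1 hit  d=D]
9: R B0 -> L0 miss wb->B3  d=-]
10: R B2 -> L2 miss wb->B5  d=-]
11: R B2 -> L2 hit  d=-]
12: R B4 -> L1 miss wb->B1  d=-]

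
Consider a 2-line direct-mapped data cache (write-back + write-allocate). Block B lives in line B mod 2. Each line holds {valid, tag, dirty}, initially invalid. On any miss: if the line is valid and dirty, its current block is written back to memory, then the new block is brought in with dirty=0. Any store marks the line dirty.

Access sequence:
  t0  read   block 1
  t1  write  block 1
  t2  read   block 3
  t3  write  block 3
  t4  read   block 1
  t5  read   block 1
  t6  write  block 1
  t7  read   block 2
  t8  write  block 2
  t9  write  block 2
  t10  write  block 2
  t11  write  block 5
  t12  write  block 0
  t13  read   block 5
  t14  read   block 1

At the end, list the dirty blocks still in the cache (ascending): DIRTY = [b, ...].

0: R B1 -> L1 miss  d=-]
1: W B1 -> L1 hit  d=D]
2: R B3 -> L1 miss wb->B1  d=-]
3: W B3 -> L1 hit  d=D]
4: R B1 -> L1 miss wb->B3  d=-]
5: R B1 -> L1 hit  d=-]
6: W B1 -> L1 hit  d=D]
7: R B2 -> L0 miss  d=-]
8: W B2 -> L0 hit  d=D]
9: W B2 -> L0 hit  d=D]
10: W B2 -> L0 hit  d=D]
11: W B5 -> L1 miss wb->B1  d=D]
12: W B0 -> L0 miss wb->B2  d=D]
13: R B5 -> L1 hit  d=D]
14: R B1 -> L1 miss wb->B5  d=-]

DIRTY = [0]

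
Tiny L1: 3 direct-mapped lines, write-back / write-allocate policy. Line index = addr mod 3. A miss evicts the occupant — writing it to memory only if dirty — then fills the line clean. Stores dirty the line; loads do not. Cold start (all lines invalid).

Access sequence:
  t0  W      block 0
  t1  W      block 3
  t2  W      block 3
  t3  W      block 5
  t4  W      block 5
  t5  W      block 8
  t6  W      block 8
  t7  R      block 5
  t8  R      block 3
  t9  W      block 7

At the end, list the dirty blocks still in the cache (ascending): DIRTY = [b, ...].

DIRTY = [3, 7]

0: W B0 → L0 miss [D]
1: W B3 → L0 miss wb→B0 [D]
2: W B3 → L0 hit [D]
3: W B5 → L2 miss [D]
4: W B5 → L2 hit [D]
5: W B8 → L2 miss wb→B5 [D]
6: W B8 → L2 hit [D]
7: R B5 → L2 miss wb→B8 [-]
8: R B3 → L0 hit [D]
9: W B7 → L1 miss [D]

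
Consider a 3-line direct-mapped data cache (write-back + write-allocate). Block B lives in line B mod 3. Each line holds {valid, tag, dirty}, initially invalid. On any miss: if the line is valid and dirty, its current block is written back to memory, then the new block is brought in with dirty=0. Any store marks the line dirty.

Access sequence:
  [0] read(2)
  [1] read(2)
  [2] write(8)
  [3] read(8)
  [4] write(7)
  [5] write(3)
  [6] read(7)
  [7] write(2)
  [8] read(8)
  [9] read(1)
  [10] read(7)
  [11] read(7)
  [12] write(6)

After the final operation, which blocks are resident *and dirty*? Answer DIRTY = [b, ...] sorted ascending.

0: R B2 → L2 miss [-]
1: R B2 → L2 hit [-]
2: W B8 → L2 miss [D]
3: R B8 → L2 hit [D]
4: W B7 → L1 miss [D]
5: W B3 → L0 miss [D]
6: R B7 → L1 hit [D]
7: W B2 → L2 miss wb→B8 [D]
8: R B8 → L2 miss wb→B2 [-]
9: R B1 → L1 miss wb→B7 [-]
10: R B7 → L1 miss [-]
11: R B7 → L1 hit [-]
12: W B6 → L0 miss wb→B3 [D]

DIRTY = [6]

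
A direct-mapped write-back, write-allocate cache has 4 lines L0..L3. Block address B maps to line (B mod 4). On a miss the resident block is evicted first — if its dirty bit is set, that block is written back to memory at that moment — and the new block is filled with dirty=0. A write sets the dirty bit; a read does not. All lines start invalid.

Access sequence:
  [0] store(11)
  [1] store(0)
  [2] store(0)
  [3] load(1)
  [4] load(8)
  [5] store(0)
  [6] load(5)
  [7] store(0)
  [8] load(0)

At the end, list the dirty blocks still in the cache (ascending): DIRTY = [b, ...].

0: W B11 -> L3 miss  d=D]
1: W B0 -> L0 miss  d=D]
2: W B0 -> L0 hit  d=D]
3: R B1 -> L1 miss  d=-]
4: R B8 -> L0 miss wb->B0  d=-]
5: W B0 -> L0 miss  d=D]
6: R B5 -> L1 miss  d=-]
7: W B0 -> L0 hit  d=D]
8: R B0 -> L0 hit  d=D]

DIRTY = [0, 11]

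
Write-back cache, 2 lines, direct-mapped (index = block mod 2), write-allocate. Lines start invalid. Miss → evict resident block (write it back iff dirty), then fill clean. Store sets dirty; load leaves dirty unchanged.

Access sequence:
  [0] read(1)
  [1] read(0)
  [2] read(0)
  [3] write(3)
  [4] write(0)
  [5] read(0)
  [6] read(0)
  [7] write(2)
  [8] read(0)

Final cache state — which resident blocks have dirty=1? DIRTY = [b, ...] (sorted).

0: R B1 -> L1 miss  d=-]
1: R B0 -> L0 miss  d=-]
2: R B0 -> L0 hit  d=-]
3: W B3 -> L1 miss  d=D]
4: W B0 -> L0 hit  d=D]
5: R B0 -> L0 hit  d=D]
6: R B0 -> L0 hit  d=D]
7: W B2 -> L0 miss wb->B0  d=D]
8: R B0 -> L0 miss wb->B2  d=-]

DIRTY = [3]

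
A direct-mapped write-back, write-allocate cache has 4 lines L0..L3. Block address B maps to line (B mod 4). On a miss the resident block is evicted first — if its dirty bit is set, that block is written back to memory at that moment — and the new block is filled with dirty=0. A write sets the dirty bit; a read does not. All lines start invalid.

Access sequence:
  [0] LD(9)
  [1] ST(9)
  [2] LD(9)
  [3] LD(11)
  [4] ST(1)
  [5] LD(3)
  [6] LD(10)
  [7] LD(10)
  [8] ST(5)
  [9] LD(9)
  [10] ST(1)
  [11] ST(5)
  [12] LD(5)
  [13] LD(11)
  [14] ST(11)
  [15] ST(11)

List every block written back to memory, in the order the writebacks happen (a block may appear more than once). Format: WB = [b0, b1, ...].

0: R B9 -> L1 miss  d=-]
1: W B9 -> L1 hit  d=D]
2: R B9 -> L1 hit  d=D]
3: R B11 -> L3 miss  d=-]
4: W B1 -> L1 miss wb->B9  d=D]
5: R B3 -> L3 miss  d=-]
6: R B10 -> L2 miss  d=-]
7: R B10 -> L2 hit  d=-]
8: W B5 -> L1 miss wb->B1  d=D]
9: R B9 -> L1 miss wb->B5  d=-]
10: W B1 -> L1 miss  d=D]
11: W B5 -> L1 miss wb->B1  d=D]
12: R B5 -> L1 hit  d=D]
13: R B11 -> L3 miss  d=-]
14: W B11 -> L3 hit  d=D]
15: W B11 -> L3 hit  d=D]

WB = [9, 1, 5, 1]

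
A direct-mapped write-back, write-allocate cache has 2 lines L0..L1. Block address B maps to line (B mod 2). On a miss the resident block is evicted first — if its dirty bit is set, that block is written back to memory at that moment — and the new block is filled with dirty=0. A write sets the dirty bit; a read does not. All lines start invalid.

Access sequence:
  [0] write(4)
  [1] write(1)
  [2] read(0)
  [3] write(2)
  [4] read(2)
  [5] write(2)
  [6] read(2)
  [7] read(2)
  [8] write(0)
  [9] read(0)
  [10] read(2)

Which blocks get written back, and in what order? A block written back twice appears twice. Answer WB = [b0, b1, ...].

  0 | W B4 → L0 miss [D]
  1 | W B1 → L1 miss [D]
  2 | R B0 → L0 miss wb→B4 [-]
  3 | W B2 → L0 miss [D]
  4 | R B2 → L0 hit [D]
  5 | W B2 → L0 hit [D]
  6 | R B2 → L0 hit [D]
  7 | R B2 → L0 hit [D]
  8 | W B0 → L0 miss wb→B2 [D]
  9 | R B0 → L0 hit [D]
  10 | R B2 → L0 miss wb→B0 [-]

WB = [4, 2, 0]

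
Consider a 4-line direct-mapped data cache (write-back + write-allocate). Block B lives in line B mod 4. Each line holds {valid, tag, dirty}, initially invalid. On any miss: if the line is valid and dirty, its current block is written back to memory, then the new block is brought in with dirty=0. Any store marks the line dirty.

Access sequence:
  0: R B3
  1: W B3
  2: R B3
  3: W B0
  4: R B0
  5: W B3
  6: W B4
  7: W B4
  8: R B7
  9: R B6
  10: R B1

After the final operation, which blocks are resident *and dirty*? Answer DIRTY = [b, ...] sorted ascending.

DIRTY = [4]

  0 | R B3 → L3 miss [-]
  1 | W B3 → L3 hit [D]
  2 | R B3 → L3 hit [D]
  3 | W B0 → L0 miss [D]
  4 | R B0 → L0 hit [D]
  5 | W B3 → L3 hit [D]
  6 | W B4 → L0 miss wb→B0 [D]
  7 | W B4 → L0 hit [D]
  8 | R B7 → L3 miss wb→B3 [-]
  9 | R B6 → L2 miss [-]
  10 | R B1 → L1 miss [-]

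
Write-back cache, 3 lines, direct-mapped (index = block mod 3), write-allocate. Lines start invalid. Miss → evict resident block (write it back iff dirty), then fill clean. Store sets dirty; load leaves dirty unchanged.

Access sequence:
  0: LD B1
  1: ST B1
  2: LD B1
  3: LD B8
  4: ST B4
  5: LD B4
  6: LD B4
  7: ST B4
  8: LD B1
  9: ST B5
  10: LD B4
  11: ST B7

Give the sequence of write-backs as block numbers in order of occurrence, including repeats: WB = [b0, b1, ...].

WB = [1, 4]

0: R B1 → L1 miss [-]
1: W B1 → L1 hit [D]
2: R B1 → L1 hit [D]
3: R B8 → L2 miss [-]
4: W B4 → L1 miss wb→B1 [D]
5: R B4 → L1 hit [D]
6: R B4 → L1 hit [D]
7: W B4 → L1 hit [D]
8: R B1 → L1 miss wb→B4 [-]
9: W B5 → L2 miss [D]
10: R B4 → L1 miss [-]
11: W B7 → L1 miss [D]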